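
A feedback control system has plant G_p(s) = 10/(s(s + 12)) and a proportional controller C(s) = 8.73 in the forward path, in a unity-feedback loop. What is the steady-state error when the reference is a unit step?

0

The open loop C(s)G_p(s) has a pole at the origin (type 1), so the static position error constant is infinite and e_ss = 1/(1+∞) = 0.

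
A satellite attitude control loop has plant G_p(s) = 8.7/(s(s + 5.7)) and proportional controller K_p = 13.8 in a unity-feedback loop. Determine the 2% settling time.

Closed-loop characteristic equation: s² + 5.7s + 120.1 = 0, so ω_n = 10.96 rad/s and ζ = 5.7/(2·10.96) = 0.2601.
2% settling time T_s ≈ 4/(ζω_n) = 4/2.85 = 1.4 s.

T_s ≈ 1.4 s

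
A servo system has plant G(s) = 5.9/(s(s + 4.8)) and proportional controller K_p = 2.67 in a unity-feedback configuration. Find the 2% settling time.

T_s ≈ 1.67 s

The closed-loop denominator s² + 4.8s + 15.75 gives ω_n = √15.75 = 3.969 and ζ = 4.8/(2ω_n) = 0.6047.
2% settling time T_s ≈ 4/(ζω_n) = 4/2.4 = 1.67 s.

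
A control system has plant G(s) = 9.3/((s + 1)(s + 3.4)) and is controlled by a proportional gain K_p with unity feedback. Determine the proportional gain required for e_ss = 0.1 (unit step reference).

Steady-state error for a unit step on this type-0 loop is 1/(1 + K_p·G(0)).
G(0) = 2.735. Require 1/(1 + K_p·2.735) = 0.1, so 1 + 2.735·K_p = 10.
K_p = (10 − 1)/2.735 = 3.29.

K_p = 3.29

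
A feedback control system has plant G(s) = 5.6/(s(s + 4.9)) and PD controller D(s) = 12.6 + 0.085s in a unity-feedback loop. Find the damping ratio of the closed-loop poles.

Forward path: (12.6 + 0.085s)·5.6/(s(s+4.9)). The closed-loop characteristic equation is s² + (4.9 + 5.6·0.085)s + 5.6·12.6 = 0.
That is s² + 5.376s + 70.56 = 0, so ω_n = 8.4 rad/s and ζ = 5.376/(2·8.4) = 0.32.

ζ = 0.32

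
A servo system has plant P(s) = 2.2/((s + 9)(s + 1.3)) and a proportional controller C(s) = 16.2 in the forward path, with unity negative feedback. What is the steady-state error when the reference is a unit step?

0.247

The loop is type 0. Static position error constant K_pos = C(0)·P(0) = 16.2·0.188 = 3.046.
Steady-state error to a unit step: e_ss = 1/(1+K_pos) = 1/4.046 = 0.247.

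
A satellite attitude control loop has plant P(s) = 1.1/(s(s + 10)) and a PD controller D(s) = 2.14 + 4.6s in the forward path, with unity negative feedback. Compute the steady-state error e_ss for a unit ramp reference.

The loop has one pole at the origin (type 1). Velocity error constant K_v = lim_{s→0} s·D(s)P(s) = 2.14·1.1/10 = 0.2354.
Steady-state error to a unit ramp: e_ss = 1/K_v = 4.25.

4.25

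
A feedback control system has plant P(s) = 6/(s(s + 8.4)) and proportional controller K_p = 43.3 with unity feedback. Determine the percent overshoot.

42.8%

From 1 + K_pP(s) = 0: s² + 8.4s + 259.8 = 0 ⇒ ω_n = 16.12, ζ = 0.2606.
%OS = 100·exp(−πζ/√(1−ζ²)) = 100·exp(−π·0.2606/√0.9321) = 42.8%.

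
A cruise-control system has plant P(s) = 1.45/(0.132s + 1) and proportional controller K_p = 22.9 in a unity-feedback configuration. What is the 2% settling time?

Closed loop: T(s) = K_p·P/(1+K_p·P) = 33.2/(0.132s + 1 + 33.2), with pole at s = −(1 + 33.2)/0.132 = −259.1.
τ = 1/259.1 = 0.003859 s, so 2% settling time ≈ 4τ = 0.0154 s.

T_s ≈ 0.0154 s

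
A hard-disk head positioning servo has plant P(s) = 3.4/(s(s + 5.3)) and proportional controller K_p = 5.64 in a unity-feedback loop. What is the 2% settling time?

T_s ≈ 1.51 s

From 1 + K_pP(s) = 0: s² + 5.3s + 19.18 = 0 ⇒ ω_n = 4.379, ζ = 0.6052.
2% settling time T_s ≈ 4/(ζω_n) = 4/2.65 = 1.51 s.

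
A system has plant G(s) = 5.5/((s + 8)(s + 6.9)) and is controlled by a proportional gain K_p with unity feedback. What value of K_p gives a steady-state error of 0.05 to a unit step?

For a type-0 loop with proportional control, e_ss = 1/(1 + K_p·G(0)).
G(0) = 0.09964. Require 1/(1 + K_p·0.09964) = 0.05, so 1 + 0.09964·K_p = 20.
K_p = (20 − 1)/0.09964 = 191.

K_p = 191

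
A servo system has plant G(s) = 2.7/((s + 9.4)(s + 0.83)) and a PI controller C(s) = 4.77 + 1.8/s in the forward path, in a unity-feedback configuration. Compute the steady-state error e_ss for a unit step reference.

0

The open loop C(s)G(s) has a pole at the origin (type 1), so the static position error constant is infinite and e_ss = 1/(1+∞) = 0.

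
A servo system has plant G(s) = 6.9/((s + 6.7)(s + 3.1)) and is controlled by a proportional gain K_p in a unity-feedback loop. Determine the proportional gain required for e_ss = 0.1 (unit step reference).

K_p = 27.1

For a type-0 loop with proportional control, e_ss = 1/(1 + K_p·G(0)).
G(0) = 0.3322. Require 1/(1 + K_p·0.3322) = 0.1, so 1 + 0.3322·K_p = 10.
K_p = (10 − 1)/0.3322 = 27.1.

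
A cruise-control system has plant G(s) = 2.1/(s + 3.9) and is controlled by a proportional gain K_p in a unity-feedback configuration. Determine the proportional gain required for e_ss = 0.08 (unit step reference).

For a type-0 loop with proportional control, e_ss = 1/(1 + K_p·G(0)).
G(0) = 0.5385. Require 1/(1 + K_p·0.5385) = 0.08, so 1 + 0.5385·K_p = 12.5.
K_p = (12.5 − 1)/0.5385 = 21.4.

K_p = 21.4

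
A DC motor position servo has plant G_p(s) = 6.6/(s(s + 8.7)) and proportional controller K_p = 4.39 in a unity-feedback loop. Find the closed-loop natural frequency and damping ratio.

The closed-loop denominator is s(s+8.7) + 4.39·6.6 = s² + 8.7s + 28.97.
Matching s² + 2ζω_n s + ω_n²: ω_n = √28.97 = 5.383 rad/s and 2ζω_n = 8.7, so ζ = 8.7/(2·5.383) = 0.808.

ω_n = 5.38 rad/s, ζ = 0.808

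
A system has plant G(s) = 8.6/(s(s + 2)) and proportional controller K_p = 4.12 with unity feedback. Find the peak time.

The closed-loop denominator s² + 2s + 35.43 gives ω_n = √35.43 = 5.952 and ζ = 2/(2ω_n) = 0.168.
Damped frequency ω_d = ω_n√(1−ζ²) = 5.868 rad/s, so peak time T_p = π/ω_d = 0.535 s.

T_p = 0.535 s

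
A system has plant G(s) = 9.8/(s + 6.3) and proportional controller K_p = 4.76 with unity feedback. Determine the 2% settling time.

Closed-loop transfer function: T(s) = K_p·G(s)/(1 + K_p·G(s)) = 46.65/(s + 6.3 + 46.65) = 46.65/(s + 52.95).
Time constant τ = 1/52.95 = 0.01889 s, so the 2% settling time is about 4τ = 0.0755 s.

T_s ≈ 0.0755 s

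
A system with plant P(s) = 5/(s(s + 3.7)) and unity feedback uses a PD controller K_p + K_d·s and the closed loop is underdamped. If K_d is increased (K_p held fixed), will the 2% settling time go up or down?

decrease

Characteristic equation s² + (3.7 + 5K_d)s + 5K_p = 0: raising K_d increases ζω_n = (3.7+5K_d)/2 while the loop stays underdamped, so T_s ≈ 4/(ζω_n) decreases.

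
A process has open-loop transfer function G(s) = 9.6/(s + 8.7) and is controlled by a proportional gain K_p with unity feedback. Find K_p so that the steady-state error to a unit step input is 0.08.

The loop is type 0, so e_ss(step) = 1/(1 + K_pos) with K_pos = K_p·G(0).
G(0) = 1.103. Require 1/(1 + K_p·1.103) = 0.08, so 1 + 1.103·K_p = 12.5.
K_p = (12.5 − 1)/1.103 = 10.4.

K_p = 10.4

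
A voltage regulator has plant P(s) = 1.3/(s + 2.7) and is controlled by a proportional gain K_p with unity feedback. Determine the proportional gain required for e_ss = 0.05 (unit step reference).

Steady-state error for a unit step on this type-0 loop is 1/(1 + K_p·P(0)).
P(0) = 0.4815. Require 1/(1 + K_p·0.4815) = 0.05, so 1 + 0.4815·K_p = 20.
K_p = (20 − 1)/0.4815 = 39.5.

K_p = 39.5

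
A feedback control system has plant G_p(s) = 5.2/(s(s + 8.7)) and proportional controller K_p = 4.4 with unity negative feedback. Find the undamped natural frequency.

ω_n = 4.78 rad/s

The closed-loop denominator is s(s+8.7) + 4.4·5.2 = s² + 8.7s + 22.88.
Matching s² + 2ζω_n s + ω_n²: ω_n = √22.88 = 4.783 rad/s and 2ζω_n = 8.7, so ζ = 8.7/(2·4.783) = 0.909.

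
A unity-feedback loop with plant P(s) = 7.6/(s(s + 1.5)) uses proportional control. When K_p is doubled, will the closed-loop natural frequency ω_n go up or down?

increase

ω_n = √(7.6·K_p), which grows with K_p.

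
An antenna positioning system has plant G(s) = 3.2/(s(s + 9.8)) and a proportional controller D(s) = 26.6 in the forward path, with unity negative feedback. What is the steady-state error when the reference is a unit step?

0

The open loop D(s)G(s) has a pole at the origin (type 1), so the static position error constant is infinite and e_ss = 1/(1+∞) = 0.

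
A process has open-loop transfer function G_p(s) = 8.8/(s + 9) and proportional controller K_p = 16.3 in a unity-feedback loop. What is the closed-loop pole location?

Closed-loop transfer function: T(s) = K_p·G_p(s)/(1 + K_p·G_p(s)) = 143.4/(s + 9 + 143.4) = 143.4/(s + 152.4).
The closed-loop pole is at s = −152.4.

s = -152.4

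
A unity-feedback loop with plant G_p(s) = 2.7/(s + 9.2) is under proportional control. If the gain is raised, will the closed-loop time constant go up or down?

decrease

Closed-loop pole is at s = −(9.2+K_p·2.7); larger K_p moves it further left, so τ = 1/(9.2+K_p·2.7) decreases.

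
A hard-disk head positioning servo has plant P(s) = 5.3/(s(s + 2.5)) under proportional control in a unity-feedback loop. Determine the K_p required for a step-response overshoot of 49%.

K_p = 6.01

From %OS = 100·exp(−πζ/√(1−ζ²)) = 49%, ζ = −ln(0.49)/√(π²+ln²(0.49)) = 0.2214.
Characteristic equation s² + 2.5s + 5.3K_p = 0 gives ζ = 2.5/(2√(5.3K_p)).
Setting ζ = 0.2214: √(5.3K_p) = 2.5/(2·0.2214) = 5.645, so K_p = 31.87/5.3 = 6.01.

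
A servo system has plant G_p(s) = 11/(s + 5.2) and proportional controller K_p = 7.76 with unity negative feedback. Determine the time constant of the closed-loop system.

τ = 0.011 s

Closed-loop transfer function: T(s) = K_p·G_p(s)/(1 + K_p·G_p(s)) = 85.36/(s + 5.2 + 85.36) = 85.36/(s + 90.56).
Time constant τ = 1/90.56 = 0.011 s.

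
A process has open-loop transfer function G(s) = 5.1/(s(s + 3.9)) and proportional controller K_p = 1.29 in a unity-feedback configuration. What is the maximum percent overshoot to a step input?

From 1 + K_pG(s) = 0: s² + 3.9s + 6.579 = 0 ⇒ ω_n = 2.565, ζ = 0.7602.
%OS = 100·exp(−πζ/√(1−ζ²)) = 100·exp(−π·0.7602/√0.422) = 2.53%.

2.53%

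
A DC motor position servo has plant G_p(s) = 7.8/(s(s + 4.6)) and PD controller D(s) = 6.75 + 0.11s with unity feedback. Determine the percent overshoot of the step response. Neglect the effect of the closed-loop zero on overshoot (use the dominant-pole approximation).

27.9%

Forward path: (6.75 + 0.11s)·7.8/(s(s+4.6)). The closed-loop characteristic equation is s² + (4.6 + 7.8·0.11)s + 7.8·6.75 = 0.
That is s² + 5.458s + 52.65 = 0, so ω_n = 7.256 rad/s and ζ = 5.458/(2·7.256) = 0.3761.
%OS = 100·exp(−πζ/√(1−ζ²)) = 27.9%.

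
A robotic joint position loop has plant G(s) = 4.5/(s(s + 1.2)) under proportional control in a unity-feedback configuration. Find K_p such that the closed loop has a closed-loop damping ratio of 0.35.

Closed-loop characteristic equation: s² + 1.2s + K_p·4.5 = 0.
So ω_n = √(4.5K_p) and 2ζω_n = 1.2, giving ζ = 1.2/(2√(4.5K_p)).
Setting ζ = 0.35: √(4.5K_p) = 1.2/(2·0.35) = 1.714, so K_p = 2.939/4.5 = 0.653.

K_p = 0.653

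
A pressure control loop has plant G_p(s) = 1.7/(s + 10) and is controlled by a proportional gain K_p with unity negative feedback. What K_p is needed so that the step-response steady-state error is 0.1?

For a type-0 loop with proportional control, e_ss = 1/(1 + K_p·G_p(0)).
G_p(0) = 0.17. Require 1/(1 + K_p·0.17) = 0.1, so 1 + 0.17·K_p = 10.
K_p = (10 − 1)/0.17 = 52.9.

K_p = 52.9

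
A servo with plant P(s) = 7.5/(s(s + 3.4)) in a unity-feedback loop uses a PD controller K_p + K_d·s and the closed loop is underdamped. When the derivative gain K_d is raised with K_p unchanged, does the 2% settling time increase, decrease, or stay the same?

Characteristic equation s² + (3.4 + 7.5K_d)s + 7.5K_p = 0: raising K_d increases ζω_n = (3.4+7.5K_d)/2 while the loop stays underdamped, so T_s ≈ 4/(ζω_n) decreases.

decrease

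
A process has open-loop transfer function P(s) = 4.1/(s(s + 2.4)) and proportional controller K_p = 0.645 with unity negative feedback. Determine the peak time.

Closed-loop characteristic equation: s² + 2.4s + 2.644 = 0, so ω_n = 1.626 rad/s and ζ = 2.4/(2·1.626) = 0.7379.
Damped frequency ω_d = ω_n√(1−ζ²) = 1.097 rad/s, so peak time T_p = π/ω_d = 2.86 s.

T_p = 2.86 s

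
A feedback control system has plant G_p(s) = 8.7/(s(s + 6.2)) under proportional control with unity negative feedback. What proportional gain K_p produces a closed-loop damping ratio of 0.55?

K_p = 3.65

Closed-loop characteristic equation: s² + 6.2s + K_p·8.7 = 0.
So ω_n = √(8.7K_p) and 2ζω_n = 6.2, giving ζ = 6.2/(2√(8.7K_p)).
Setting ζ = 0.55: √(8.7K_p) = 6.2/(2·0.55) = 5.636, so K_p = 31.77/8.7 = 3.65.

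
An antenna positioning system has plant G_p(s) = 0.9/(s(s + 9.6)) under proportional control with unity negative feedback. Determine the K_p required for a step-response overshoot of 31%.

From %OS = 100·exp(−πζ/√(1−ζ²)) = 31%, ζ = −ln(0.31)/√(π²+ln²(0.31)) = 0.3493.
Characteristic equation s² + 9.6s + 0.9K_p = 0 gives ζ = 9.6/(2√(0.9K_p)).
Setting ζ = 0.3493: √(0.9K_p) = 9.6/(2·0.3493) = 13.74, so K_p = 188.8/0.9 = 210.

K_p = 210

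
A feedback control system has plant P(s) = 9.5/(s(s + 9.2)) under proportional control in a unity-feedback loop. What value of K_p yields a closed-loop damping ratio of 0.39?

K_p = 14.6

Closed-loop characteristic equation: s² + 9.2s + K_p·9.5 = 0.
So ω_n = √(9.5K_p) and 2ζω_n = 9.2, giving ζ = 9.2/(2√(9.5K_p)).
Setting ζ = 0.39: √(9.5K_p) = 9.2/(2·0.39) = 11.79, so K_p = 139.1/9.5 = 14.6.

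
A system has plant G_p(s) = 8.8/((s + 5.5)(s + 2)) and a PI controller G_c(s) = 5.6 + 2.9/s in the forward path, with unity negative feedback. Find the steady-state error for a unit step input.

The open loop G_c(s)G_p(s) has a pole at the origin (type 1), so the static position error constant is infinite and e_ss = 1/(1+∞) = 0.

0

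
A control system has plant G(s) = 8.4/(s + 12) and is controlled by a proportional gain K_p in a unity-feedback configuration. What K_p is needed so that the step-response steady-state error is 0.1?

The loop is type 0, so e_ss(step) = 1/(1 + K_pos) with K_pos = K_p·G(0).
G(0) = 0.7. Require 1/(1 + K_p·0.7) = 0.1, so 1 + 0.7·K_p = 10.
K_p = (10 − 1)/0.7 = 12.9.

K_p = 12.9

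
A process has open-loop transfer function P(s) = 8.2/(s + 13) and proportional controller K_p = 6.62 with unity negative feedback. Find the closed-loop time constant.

τ = 0.0149 s

Closed-loop transfer function: T(s) = K_p·P(s)/(1 + K_p·P(s)) = 54.28/(s + 13 + 54.28) = 54.28/(s + 67.28).
Time constant τ = 1/67.28 = 0.0149 s.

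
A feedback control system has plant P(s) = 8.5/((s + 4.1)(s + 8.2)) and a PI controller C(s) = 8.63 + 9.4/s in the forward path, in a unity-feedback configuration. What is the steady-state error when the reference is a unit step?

The open loop C(s)P(s) has a pole at the origin (type 1), so the static position error constant is infinite and e_ss = 1/(1+∞) = 0.

0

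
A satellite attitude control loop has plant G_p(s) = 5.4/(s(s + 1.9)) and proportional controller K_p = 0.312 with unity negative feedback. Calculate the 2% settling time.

Closed-loop characteristic equation: s² + 1.9s + 1.685 = 0, so ω_n = 1.298 rad/s and ζ = 1.9/(2·1.298) = 0.7319.
2% settling time T_s ≈ 4/(ζω_n) = 4/0.95 = 4.21 s.

T_s ≈ 4.21 s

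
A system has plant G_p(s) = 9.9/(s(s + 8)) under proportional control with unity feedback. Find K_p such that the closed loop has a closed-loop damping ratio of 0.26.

Closed-loop characteristic equation: s² + 8s + K_p·9.9 = 0.
So ω_n = √(9.9K_p) and 2ζω_n = 8, giving ζ = 8/(2√(9.9K_p)).
Setting ζ = 0.26: √(9.9K_p) = 8/(2·0.26) = 15.38, so K_p = 236.7/9.9 = 23.9.

K_p = 23.9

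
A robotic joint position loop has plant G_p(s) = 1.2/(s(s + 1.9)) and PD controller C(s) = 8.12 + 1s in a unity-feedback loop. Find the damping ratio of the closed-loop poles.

Forward path: (8.12 + 1s)·1.2/(s(s+1.9)). The closed-loop characteristic equation is s² + (1.9 + 1.2·1)s + 1.2·8.12 = 0.
That is s² + 3.1s + 9.744 = 0, so ω_n = 3.122 rad/s and ζ = 3.1/(2·3.122) = 0.4966.

ζ = 0.497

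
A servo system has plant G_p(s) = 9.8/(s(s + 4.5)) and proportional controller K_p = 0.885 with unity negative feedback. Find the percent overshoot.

Closed-loop characteristic equation: s² + 4.5s + 8.673 = 0, so ω_n = 2.945 rad/s and ζ = 4.5/(2·2.945) = 0.764.
%OS = 100·exp(−πζ/√(1−ζ²)) = 100·exp(−π·0.764/√0.4163) = 2.42%.

2.42%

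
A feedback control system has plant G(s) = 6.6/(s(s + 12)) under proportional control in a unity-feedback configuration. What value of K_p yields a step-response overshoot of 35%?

From %OS = 100·exp(−πζ/√(1−ζ²)) = 35%, ζ = −ln(0.35)/√(π²+ln²(0.35)) = 0.3169.
Characteristic equation s² + 12s + 6.6K_p = 0 gives ζ = 12/(2√(6.6K_p)).
Setting ζ = 0.3169: √(6.6K_p) = 12/(2·0.3169) = 18.93, so K_p = 358.4/6.6 = 54.3.

K_p = 54.3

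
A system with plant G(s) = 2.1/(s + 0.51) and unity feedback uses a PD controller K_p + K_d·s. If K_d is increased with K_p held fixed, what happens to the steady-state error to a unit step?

unchanged

At s = 0 the derivative term contributes nothing: C(0) = K_p regardless of K_d, so K_pos = K_p·G(0) and e_ss are unchanged.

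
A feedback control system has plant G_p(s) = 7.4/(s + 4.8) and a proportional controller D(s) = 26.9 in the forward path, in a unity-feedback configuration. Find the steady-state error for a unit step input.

The loop is type 0. Static position error constant K_pos = D(0)·G_p(0) = 26.9·1.542 = 41.47.
Steady-state error to a unit step: e_ss = 1/(1+K_pos) = 1/42.47 = 0.0235.

0.0235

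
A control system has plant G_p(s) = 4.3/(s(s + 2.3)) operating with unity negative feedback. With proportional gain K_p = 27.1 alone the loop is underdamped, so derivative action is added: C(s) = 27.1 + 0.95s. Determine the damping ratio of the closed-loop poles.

Forward path: (27.1 + 0.95s)·4.3/(s(s+2.3)). The closed-loop characteristic equation is s² + (2.3 + 4.3·0.95)s + 4.3·27.1 = 0.
That is s² + 6.385s + 116.5 = 0, so ω_n = 10.79 rad/s and ζ = 6.385/(2·10.79) = 0.2957.

ζ = 0.296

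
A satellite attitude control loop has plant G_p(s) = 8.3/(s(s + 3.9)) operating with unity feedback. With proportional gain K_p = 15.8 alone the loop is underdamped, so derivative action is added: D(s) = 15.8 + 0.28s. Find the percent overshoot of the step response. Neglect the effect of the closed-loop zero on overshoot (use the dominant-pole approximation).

41.2%

Forward path: (15.8 + 0.28s)·8.3/(s(s+3.9)). The closed-loop characteristic equation is s² + (3.9 + 8.3·0.28)s + 8.3·15.8 = 0.
That is s² + 6.224s + 131.1 = 0, so ω_n = 11.45 rad/s and ζ = 6.224/(2·11.45) = 0.2718.
%OS = 100·exp(−πζ/√(1−ζ²)) = 41.2%.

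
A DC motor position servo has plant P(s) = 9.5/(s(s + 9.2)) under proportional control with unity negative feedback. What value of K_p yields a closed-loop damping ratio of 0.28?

K_p = 28.4

Closed-loop characteristic equation: s² + 9.2s + K_p·9.5 = 0.
So ω_n = √(9.5K_p) and 2ζω_n = 9.2, giving ζ = 9.2/(2√(9.5K_p)).
Setting ζ = 0.28: √(9.5K_p) = 9.2/(2·0.28) = 16.43, so K_p = 269.9/9.5 = 28.4.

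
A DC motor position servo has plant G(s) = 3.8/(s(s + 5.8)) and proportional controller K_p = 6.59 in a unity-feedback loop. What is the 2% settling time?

T_s ≈ 1.38 s

The closed-loop denominator s² + 5.8s + 25.04 gives ω_n = √25.04 = 5.004 and ζ = 5.8/(2ω_n) = 0.5795.
2% settling time T_s ≈ 4/(ζω_n) = 4/2.9 = 1.38 s.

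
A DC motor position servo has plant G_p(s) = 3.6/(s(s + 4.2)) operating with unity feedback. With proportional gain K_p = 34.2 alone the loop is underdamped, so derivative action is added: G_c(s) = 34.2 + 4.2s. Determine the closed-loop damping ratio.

ζ = 0.871

Forward path: (34.2 + 4.2s)·3.6/(s(s+4.2)). The closed-loop characteristic equation is s² + (4.2 + 3.6·4.2)s + 3.6·34.2 = 0.
That is s² + 19.32s + 123.1 = 0, so ω_n = 11.1 rad/s and ζ = 19.32/(2·11.1) = 0.8706.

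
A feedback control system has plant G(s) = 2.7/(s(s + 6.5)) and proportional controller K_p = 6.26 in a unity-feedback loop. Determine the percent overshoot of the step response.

1.73%

Closed-loop characteristic equation: s² + 6.5s + 16.9 = 0, so ω_n = 4.111 rad/s and ζ = 6.5/(2·4.111) = 0.7905.
%OS = 100·exp(−πζ/√(1−ζ²)) = 100·exp(−π·0.7905/√0.3751) = 1.73%.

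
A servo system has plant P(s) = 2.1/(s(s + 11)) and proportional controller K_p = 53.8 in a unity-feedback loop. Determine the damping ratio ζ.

ζ = 0.517

The closed-loop denominator is s(s+11) + 53.8·2.1 = s² + 11s + 113.
Matching s² + 2ζω_n s + ω_n²: ω_n = √113 = 10.63 rad/s and 2ζω_n = 11, so ζ = 11/(2·10.63) = 0.517.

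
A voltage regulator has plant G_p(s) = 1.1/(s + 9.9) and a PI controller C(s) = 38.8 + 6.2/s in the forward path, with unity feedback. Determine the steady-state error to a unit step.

The open loop C(s)G_p(s) has a pole at the origin (type 1), so the static position error constant is infinite and e_ss = 1/(1+∞) = 0.

0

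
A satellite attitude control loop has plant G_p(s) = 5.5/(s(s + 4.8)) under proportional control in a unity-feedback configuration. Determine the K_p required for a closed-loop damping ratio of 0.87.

K_p = 1.38

Closed-loop characteristic equation: s² + 4.8s + K_p·5.5 = 0.
So ω_n = √(5.5K_p) and 2ζω_n = 4.8, giving ζ = 4.8/(2√(5.5K_p)).
Setting ζ = 0.87: √(5.5K_p) = 4.8/(2·0.87) = 2.759, so K_p = 7.61/5.5 = 1.38.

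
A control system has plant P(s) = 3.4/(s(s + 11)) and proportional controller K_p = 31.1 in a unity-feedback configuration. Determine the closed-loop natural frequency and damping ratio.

ω_n = 10.3 rad/s, ζ = 0.535

The closed-loop denominator is s(s+11) + 31.1·3.4 = s² + 11s + 105.7.
Matching s² + 2ζω_n s + ω_n²: ω_n = √105.7 = 10.28 rad/s and 2ζω_n = 11, so ζ = 11/(2·10.28) = 0.535.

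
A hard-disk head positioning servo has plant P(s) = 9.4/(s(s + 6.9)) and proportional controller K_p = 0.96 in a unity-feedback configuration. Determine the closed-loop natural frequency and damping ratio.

ω_n = 3 rad/s, ζ = 1.15

With unity feedback the closed-loop characteristic equation is s² + 6.9s + 0.96·9.4 = s² + 6.9s + 9.024 = 0.
Matching s² + 2ζω_n s + ω_n²: ω_n = √9.024 = 3.004 rad/s and 2ζω_n = 6.9, so ζ = 6.9/(2·3.004) = 1.15.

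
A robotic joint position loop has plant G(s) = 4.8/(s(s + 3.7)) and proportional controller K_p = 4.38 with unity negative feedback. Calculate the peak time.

T_p = 0.749 s

Closed-loop characteristic equation: s² + 3.7s + 21.02 = 0, so ω_n = 4.585 rad/s and ζ = 3.7/(2·4.585) = 0.4035.
Damped frequency ω_d = ω_n√(1−ζ²) = 4.195 rad/s, so peak time T_p = π/ω_d = 0.749 s.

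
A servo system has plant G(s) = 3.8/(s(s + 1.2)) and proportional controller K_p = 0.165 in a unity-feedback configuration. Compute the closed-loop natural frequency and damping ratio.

ω_n = 0.792 rad/s, ζ = 0.758

The closed-loop denominator is s(s+1.2) + 0.165·3.8 = s² + 1.2s + 0.627.
Matching s² + 2ζω_n s + ω_n²: ω_n = √0.627 = 0.7918 rad/s and 2ζω_n = 1.2, so ζ = 1.2/(2·0.7918) = 0.758.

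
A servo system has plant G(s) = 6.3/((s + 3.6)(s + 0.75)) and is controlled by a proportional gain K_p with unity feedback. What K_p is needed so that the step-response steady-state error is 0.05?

The loop is type 0, so e_ss(step) = 1/(1 + K_pos) with K_pos = K_p·G(0).
G(0) = 2.333. Require 1/(1 + K_p·2.333) = 0.05, so 1 + 2.333·K_p = 20.
K_p = (20 − 1)/2.333 = 8.14.

K_p = 8.14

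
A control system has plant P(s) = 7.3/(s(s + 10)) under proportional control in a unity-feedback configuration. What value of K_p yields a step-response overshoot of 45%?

K_p = 56.4

From %OS = 100·exp(−πζ/√(1−ζ²)) = 45%, ζ = −ln(0.45)/√(π²+ln²(0.45)) = 0.2463.
Characteristic equation s² + 10s + 7.3K_p = 0 gives ζ = 10/(2√(7.3K_p)).
Setting ζ = 0.2463: √(7.3K_p) = 10/(2·0.2463) = 20.3, so K_p = 412/7.3 = 56.4.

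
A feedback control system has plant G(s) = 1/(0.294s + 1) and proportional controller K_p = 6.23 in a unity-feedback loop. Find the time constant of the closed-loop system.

τ = 0.0407 s

Closed loop: T(s) = K_p·G/(1+K_p·G) = 6.23/(0.294s + 1 + 6.23), with pole at s = −(1 + 6.23)/0.294 = −24.59.
Closed-loop time constant τ = 1/24.59 = 0.0407 s.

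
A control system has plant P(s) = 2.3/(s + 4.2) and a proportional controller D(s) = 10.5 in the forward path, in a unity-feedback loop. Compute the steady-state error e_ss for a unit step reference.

0.148

The loop is type 0. Static position error constant K_pos = D(0)·P(0) = 10.5·0.5476 = 5.75.
Steady-state error to a unit step: e_ss = 1/(1+K_pos) = 1/6.75 = 0.148.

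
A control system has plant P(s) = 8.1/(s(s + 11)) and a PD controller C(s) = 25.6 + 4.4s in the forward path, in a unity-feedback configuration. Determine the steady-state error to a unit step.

0

The open loop C(s)P(s) has a pole at the origin (type 1), so the static position error constant is infinite and e_ss = 1/(1+∞) = 0.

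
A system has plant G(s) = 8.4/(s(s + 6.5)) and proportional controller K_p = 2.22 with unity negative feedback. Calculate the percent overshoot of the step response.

2.76%

Closed-loop characteristic equation: s² + 6.5s + 18.65 = 0, so ω_n = 4.318 rad/s and ζ = 6.5/(2·4.318) = 0.7526.
%OS = 100·exp(−πζ/√(1−ζ²)) = 100·exp(−π·0.7526/√0.4336) = 2.76%.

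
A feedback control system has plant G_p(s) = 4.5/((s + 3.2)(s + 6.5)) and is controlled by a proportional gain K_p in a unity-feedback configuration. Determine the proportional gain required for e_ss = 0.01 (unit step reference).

The loop is type 0, so e_ss(step) = 1/(1 + K_pos) with K_pos = K_p·G_p(0).
G_p(0) = 0.2163. Require 1/(1 + K_p·0.2163) = 0.01, so 1 + 0.2163·K_p = 100.
K_p = (100 − 1)/0.2163 = 458.

K_p = 458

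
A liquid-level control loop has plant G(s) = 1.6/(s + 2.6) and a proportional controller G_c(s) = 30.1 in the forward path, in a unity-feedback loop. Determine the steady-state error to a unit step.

The loop is type 0. Static position error constant K_pos = G_c(0)·G(0) = 30.1·0.6154 = 18.52.
Steady-state error to a unit step: e_ss = 1/(1+K_pos) = 1/19.52 = 0.0512.

0.0512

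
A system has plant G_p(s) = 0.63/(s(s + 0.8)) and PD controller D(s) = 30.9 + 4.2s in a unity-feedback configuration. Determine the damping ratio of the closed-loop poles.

Forward path: (30.9 + 4.2s)·0.63/(s(s+0.8)). The closed-loop characteristic equation is s² + (0.8 + 0.63·4.2)s + 0.63·30.9 = 0.
That is s² + 3.446s + 19.47 = 0, so ω_n = 4.412 rad/s and ζ = 3.446/(2·4.412) = 0.3905.

ζ = 0.391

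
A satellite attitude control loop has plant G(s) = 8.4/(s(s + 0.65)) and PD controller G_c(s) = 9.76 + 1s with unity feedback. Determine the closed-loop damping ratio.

Forward path: (9.76 + 1s)·8.4/(s(s+0.65)). The closed-loop characteristic equation is s² + (0.65 + 8.4·1)s + 8.4·9.76 = 0.
That is s² + 9.05s + 81.98 = 0, so ω_n = 9.055 rad/s and ζ = 9.05/(2·9.055) = 0.4998.

ζ = 0.5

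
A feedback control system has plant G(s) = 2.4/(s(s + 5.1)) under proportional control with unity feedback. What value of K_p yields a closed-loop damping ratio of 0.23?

Closed-loop characteristic equation: s² + 5.1s + K_p·2.4 = 0.
So ω_n = √(2.4K_p) and 2ζω_n = 5.1, giving ζ = 5.1/(2√(2.4K_p)).
Setting ζ = 0.23: √(2.4K_p) = 5.1/(2·0.23) = 11.09, so K_p = 122.9/2.4 = 51.2.

K_p = 51.2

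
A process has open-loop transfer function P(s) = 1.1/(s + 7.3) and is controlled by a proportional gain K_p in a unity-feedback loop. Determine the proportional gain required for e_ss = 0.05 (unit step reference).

Steady-state error for a unit step on this type-0 loop is 1/(1 + K_p·P(0)).
P(0) = 0.1507. Require 1/(1 + K_p·0.1507) = 0.05, so 1 + 0.1507·K_p = 20.
K_p = (20 − 1)/0.1507 = 126.

K_p = 126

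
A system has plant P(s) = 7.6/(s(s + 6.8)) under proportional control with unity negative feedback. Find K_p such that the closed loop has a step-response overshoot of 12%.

K_p = 4.86

From %OS = 100·exp(−πζ/√(1−ζ²)) = 12%, ζ = −ln(0.12)/√(π²+ln²(0.12)) = 0.5594.
Characteristic equation s² + 6.8s + 7.6K_p = 0 gives ζ = 6.8/(2√(7.6K_p)).
Setting ζ = 0.5594: √(7.6K_p) = 6.8/(2·0.5594) = 6.078, so K_p = 36.94/7.6 = 4.86.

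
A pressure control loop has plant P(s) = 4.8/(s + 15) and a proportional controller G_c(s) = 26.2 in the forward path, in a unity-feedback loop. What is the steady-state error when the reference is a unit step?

0.107

The loop is type 0. Static position error constant K_pos = G_c(0)·P(0) = 26.2·0.32 = 8.384.
Steady-state error to a unit step: e_ss = 1/(1+K_pos) = 1/9.384 = 0.107.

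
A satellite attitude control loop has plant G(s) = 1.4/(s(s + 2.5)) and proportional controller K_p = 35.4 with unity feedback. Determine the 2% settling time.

T_s ≈ 3.2 s

The closed-loop denominator s² + 2.5s + 49.56 gives ω_n = √49.56 = 7.04 and ζ = 2.5/(2ω_n) = 0.1776.
2% settling time T_s ≈ 4/(ζω_n) = 4/1.25 = 3.2 s.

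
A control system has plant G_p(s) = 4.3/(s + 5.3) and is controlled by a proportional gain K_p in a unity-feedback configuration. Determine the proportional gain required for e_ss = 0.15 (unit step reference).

For a type-0 loop with proportional control, e_ss = 1/(1 + K_p·G_p(0)).
G_p(0) = 0.8113. Require 1/(1 + K_p·0.8113) = 0.15, so 1 + 0.8113·K_p = 6.667.
K_p = (6.667 − 1)/0.8113 = 6.98.

K_p = 6.98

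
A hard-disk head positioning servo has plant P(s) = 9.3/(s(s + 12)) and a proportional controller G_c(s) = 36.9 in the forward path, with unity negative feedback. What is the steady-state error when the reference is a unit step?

0

The open loop G_c(s)P(s) has a pole at the origin (type 1), so the static position error constant is infinite and e_ss = 1/(1+∞) = 0.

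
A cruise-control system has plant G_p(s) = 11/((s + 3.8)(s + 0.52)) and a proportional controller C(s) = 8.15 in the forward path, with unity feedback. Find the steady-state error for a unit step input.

The loop is type 0. Static position error constant K_pos = C(0)·G_p(0) = 8.15·5.567 = 45.37.
Steady-state error to a unit step: e_ss = 1/(1+K_pos) = 1/46.37 = 0.0216.

0.0216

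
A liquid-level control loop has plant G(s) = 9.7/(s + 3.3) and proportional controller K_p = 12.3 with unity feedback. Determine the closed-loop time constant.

τ = 0.00816 s

Closed-loop transfer function: T(s) = K_p·G(s)/(1 + K_p·G(s)) = 119.3/(s + 3.3 + 119.3) = 119.3/(s + 122.6).
Time constant τ = 1/122.6 = 0.00816 s.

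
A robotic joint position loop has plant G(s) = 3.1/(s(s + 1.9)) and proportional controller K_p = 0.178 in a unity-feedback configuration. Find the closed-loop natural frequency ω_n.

ω_n = 0.743 rad/s

1 + K_p·G(s) = 0 gives s² + 1.9s + 0.5518 = 0.
So ω_n² = 0.5518 ⇒ ω_n = 0.7428 rad/s, and ζ = 1.9/(2ω_n) = 1.28.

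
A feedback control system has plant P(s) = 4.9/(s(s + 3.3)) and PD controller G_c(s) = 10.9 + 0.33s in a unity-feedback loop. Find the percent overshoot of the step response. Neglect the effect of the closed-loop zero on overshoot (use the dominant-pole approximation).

Forward path: (10.9 + 0.33s)·4.9/(s(s+3.3)). The closed-loop characteristic equation is s² + (3.3 + 4.9·0.33)s + 4.9·10.9 = 0.
That is s² + 4.917s + 53.41 = 0, so ω_n = 7.308 rad/s and ζ = 4.917/(2·7.308) = 0.3364.
%OS = 100·exp(−πζ/√(1−ζ²)) = 32.6%.

32.6%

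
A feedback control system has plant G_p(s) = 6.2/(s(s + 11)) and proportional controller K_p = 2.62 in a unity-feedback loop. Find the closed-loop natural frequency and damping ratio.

With unity feedback the closed-loop characteristic equation is s² + 11s + 2.62·6.2 = s² + 11s + 16.24 = 0.
Matching s² + 2ζω_n s + ω_n²: ω_n = √16.24 = 4.03 rad/s and 2ζω_n = 11, so ζ = 11/(2·4.03) = 1.36.

ω_n = 4.03 rad/s, ζ = 1.36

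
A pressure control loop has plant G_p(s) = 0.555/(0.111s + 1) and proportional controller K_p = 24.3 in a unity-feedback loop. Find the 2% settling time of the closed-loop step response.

T_s ≈ 0.0306 s

Closed loop: T(s) = K_p·G_p/(1+K_p·G_p) = 13.49/(0.111s + 1 + 13.49), with pole at s = −(1 + 13.49)/0.111 = −130.5.
τ = 1/130.5 = 0.007662 s, so 2% settling time ≈ 4τ = 0.0306 s.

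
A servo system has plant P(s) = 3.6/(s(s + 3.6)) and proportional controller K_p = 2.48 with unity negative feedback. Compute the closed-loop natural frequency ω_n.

ω_n = 2.99 rad/s

With unity feedback the closed-loop characteristic equation is s² + 3.6s + 2.48·3.6 = s² + 3.6s + 8.928 = 0.
Matching s² + 2ζω_n s + ω_n²: ω_n = √8.928 = 2.988 rad/s and 2ζω_n = 3.6, so ζ = 3.6/(2·2.988) = 0.602.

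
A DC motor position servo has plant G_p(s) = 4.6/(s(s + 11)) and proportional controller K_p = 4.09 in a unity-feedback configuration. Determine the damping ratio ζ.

ζ = 1.27

The closed-loop denominator is s(s+11) + 4.09·4.6 = s² + 11s + 18.81.
Matching s² + 2ζω_n s + ω_n²: ω_n = √18.81 = 4.338 rad/s and 2ζω_n = 11, so ζ = 11/(2·4.338) = 1.27.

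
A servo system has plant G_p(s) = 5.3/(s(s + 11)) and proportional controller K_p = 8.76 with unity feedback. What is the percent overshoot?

Closed-loop characteristic equation: s² + 11s + 46.43 = 0, so ω_n = 6.814 rad/s and ζ = 11/(2·6.814) = 0.8072.
%OS = 100·exp(−πζ/√(1−ζ²)) = 100·exp(−π·0.8072/√0.3485) = 1.36%.

1.36%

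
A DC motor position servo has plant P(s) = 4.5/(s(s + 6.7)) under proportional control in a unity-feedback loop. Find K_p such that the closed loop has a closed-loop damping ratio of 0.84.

Closed-loop characteristic equation: s² + 6.7s + K_p·4.5 = 0.
So ω_n = √(4.5K_p) and 2ζω_n = 6.7, giving ζ = 6.7/(2√(4.5K_p)).
Setting ζ = 0.84: √(4.5K_p) = 6.7/(2·0.84) = 3.988, so K_p = 15.9/4.5 = 3.53.

K_p = 3.53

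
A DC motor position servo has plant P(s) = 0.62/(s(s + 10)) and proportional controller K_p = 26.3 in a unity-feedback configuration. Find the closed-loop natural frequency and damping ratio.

With unity feedback the closed-loop characteristic equation is s² + 10s + 26.3·0.62 = s² + 10s + 16.31 = 0.
Matching s² + 2ζω_n s + ω_n²: ω_n = √16.31 = 4.038 rad/s and 2ζω_n = 10, so ζ = 10/(2·4.038) = 1.24.

ω_n = 4.04 rad/s, ζ = 1.24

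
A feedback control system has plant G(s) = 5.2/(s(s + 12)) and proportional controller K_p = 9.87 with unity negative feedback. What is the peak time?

Closed-loop characteristic equation: s² + 12s + 51.32 = 0, so ω_n = 7.164 rad/s and ζ = 12/(2·7.164) = 0.8375.
Damped frequency ω_d = ω_n√(1−ζ²) = 3.915 rad/s, so peak time T_p = π/ω_d = 0.803 s.

T_p = 0.803 s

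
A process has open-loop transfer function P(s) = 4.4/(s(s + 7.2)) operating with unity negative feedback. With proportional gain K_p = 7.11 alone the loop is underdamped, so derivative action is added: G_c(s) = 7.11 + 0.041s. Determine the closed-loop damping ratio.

Forward path: (7.11 + 0.041s)·4.4/(s(s+7.2)). The closed-loop characteristic equation is s² + (7.2 + 4.4·0.041)s + 4.4·7.11 = 0.
That is s² + 7.38s + 31.28 = 0, so ω_n = 5.593 rad/s and ζ = 7.38/(2·5.593) = 0.6598.

ζ = 0.66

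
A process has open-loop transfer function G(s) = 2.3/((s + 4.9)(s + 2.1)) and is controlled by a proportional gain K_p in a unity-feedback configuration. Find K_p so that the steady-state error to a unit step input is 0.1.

K_p = 40.3

The loop is type 0, so e_ss(step) = 1/(1 + K_pos) with K_pos = K_p·G(0).
G(0) = 0.2235. Require 1/(1 + K_p·0.2235) = 0.1, so 1 + 0.2235·K_p = 10.
K_p = (10 − 1)/0.2235 = 40.3.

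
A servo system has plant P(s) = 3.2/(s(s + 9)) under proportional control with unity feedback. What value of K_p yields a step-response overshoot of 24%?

K_p = 37

From %OS = 100·exp(−πζ/√(1−ζ²)) = 24%, ζ = −ln(0.24)/√(π²+ln²(0.24)) = 0.4136.
Characteristic equation s² + 9s + 3.2K_p = 0 gives ζ = 9/(2√(3.2K_p)).
Setting ζ = 0.4136: √(3.2K_p) = 9/(2·0.4136) = 10.88, so K_p = 118.4/3.2 = 37.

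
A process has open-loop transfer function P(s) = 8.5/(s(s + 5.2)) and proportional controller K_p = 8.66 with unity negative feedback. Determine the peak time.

T_p = 0.384 s

Closed-loop characteristic equation: s² + 5.2s + 73.61 = 0, so ω_n = 8.58 rad/s and ζ = 5.2/(2·8.58) = 0.303.
Damped frequency ω_d = ω_n√(1−ζ²) = 8.176 rad/s, so peak time T_p = π/ω_d = 0.384 s.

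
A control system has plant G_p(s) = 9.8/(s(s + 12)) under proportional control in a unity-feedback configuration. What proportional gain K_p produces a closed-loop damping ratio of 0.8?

Closed-loop characteristic equation: s² + 12s + K_p·9.8 = 0.
So ω_n = √(9.8K_p) and 2ζω_n = 12, giving ζ = 12/(2√(9.8K_p)).
Setting ζ = 0.8: √(9.8K_p) = 12/(2·0.8) = 7.5, so K_p = 56.25/9.8 = 5.74.

K_p = 5.74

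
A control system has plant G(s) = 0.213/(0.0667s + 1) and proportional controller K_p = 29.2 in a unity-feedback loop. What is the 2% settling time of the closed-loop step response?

T_s ≈ 0.037 s

Closed loop: T(s) = K_p·G/(1+K_p·G) = 6.22/(0.0667s + 1 + 6.22), with pole at s = −(1 + 6.22)/0.0667 = −108.2.
τ = 1/108.2 = 0.009239 s, so 2% settling time ≈ 4τ = 0.037 s.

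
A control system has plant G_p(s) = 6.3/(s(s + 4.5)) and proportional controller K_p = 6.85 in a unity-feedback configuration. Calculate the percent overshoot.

31.8%

Closed-loop characteristic equation: s² + 4.5s + 43.15 = 0, so ω_n = 6.569 rad/s and ζ = 4.5/(2·6.569) = 0.3425.
%OS = 100·exp(−πζ/√(1−ζ²)) = 100·exp(−π·0.3425/√0.8827) = 31.8%.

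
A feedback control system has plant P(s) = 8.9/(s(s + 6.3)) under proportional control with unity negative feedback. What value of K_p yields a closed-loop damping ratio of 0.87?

K_p = 1.47

Closed-loop characteristic equation: s² + 6.3s + K_p·8.9 = 0.
So ω_n = √(8.9K_p) and 2ζω_n = 6.3, giving ζ = 6.3/(2√(8.9K_p)).
Setting ζ = 0.87: √(8.9K_p) = 6.3/(2·0.87) = 3.621, so K_p = 13.11/8.9 = 1.47.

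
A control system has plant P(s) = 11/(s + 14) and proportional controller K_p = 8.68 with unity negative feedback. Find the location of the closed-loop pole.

Closed-loop transfer function: T(s) = K_p·P(s)/(1 + K_p·P(s)) = 95.48/(s + 14 + 95.48) = 95.48/(s + 109.5).
The closed-loop pole is at s = −109.5.

s = -109.5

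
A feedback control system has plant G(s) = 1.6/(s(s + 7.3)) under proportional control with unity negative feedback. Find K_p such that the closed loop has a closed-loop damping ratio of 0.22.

Closed-loop characteristic equation: s² + 7.3s + K_p·1.6 = 0.
So ω_n = √(1.6K_p) and 2ζω_n = 7.3, giving ζ = 7.3/(2√(1.6K_p)).
Setting ζ = 0.22: √(1.6K_p) = 7.3/(2·0.22) = 16.59, so K_p = 275.3/1.6 = 172.

K_p = 172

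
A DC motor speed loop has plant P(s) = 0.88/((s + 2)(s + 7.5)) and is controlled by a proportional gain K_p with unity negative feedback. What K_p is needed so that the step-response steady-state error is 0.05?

The loop is type 0, so e_ss(step) = 1/(1 + K_pos) with K_pos = K_p·P(0).
P(0) = 0.05867. Require 1/(1 + K_p·0.05867) = 0.05, so 1 + 0.05867·K_p = 20.
K_p = (20 − 1)/0.05867 = 324.

K_p = 324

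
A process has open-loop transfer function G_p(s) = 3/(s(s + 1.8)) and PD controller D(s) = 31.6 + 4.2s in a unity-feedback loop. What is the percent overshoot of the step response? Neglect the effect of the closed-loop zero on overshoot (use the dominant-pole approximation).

Forward path: (31.6 + 4.2s)·3/(s(s+1.8)). The closed-loop characteristic equation is s² + (1.8 + 3·4.2)s + 3·31.6 = 0.
That is s² + 14.4s + 94.8 = 0, so ω_n = 9.737 rad/s and ζ = 14.4/(2·9.737) = 0.7395.
%OS = 100·exp(−πζ/√(1−ζ²)) = 3.17%.

3.17%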